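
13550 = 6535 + 7015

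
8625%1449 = 1380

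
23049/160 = 144+9/160  =  144.06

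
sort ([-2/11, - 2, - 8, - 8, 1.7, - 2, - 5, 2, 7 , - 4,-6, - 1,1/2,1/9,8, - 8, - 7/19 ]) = [ - 8, - 8, - 8, - 6, - 5, - 4, - 2,  -  2, - 1, - 7/19, - 2/11, 1/9,1/2,1.7,2,7, 8]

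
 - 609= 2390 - 2999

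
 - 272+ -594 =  - 866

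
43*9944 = 427592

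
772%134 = 102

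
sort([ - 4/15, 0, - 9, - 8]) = [ -9, - 8, - 4/15, 0 ]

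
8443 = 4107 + 4336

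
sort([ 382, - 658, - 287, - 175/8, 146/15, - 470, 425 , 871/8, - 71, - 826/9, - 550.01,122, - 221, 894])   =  [ -658, - 550.01, - 470, - 287, - 221, - 826/9,- 71, - 175/8,  146/15, 871/8, 122,  382,425,  894]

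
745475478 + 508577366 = 1254052844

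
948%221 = 64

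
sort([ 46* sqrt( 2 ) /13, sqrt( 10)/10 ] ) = [sqrt( 10)/10 , 46*sqrt (2) /13]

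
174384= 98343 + 76041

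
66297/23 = 2882+11/23 = 2882.48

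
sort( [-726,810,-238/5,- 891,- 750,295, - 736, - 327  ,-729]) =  [ - 891 ,-750, - 736,-729, - 726, - 327, - 238/5,295, 810] 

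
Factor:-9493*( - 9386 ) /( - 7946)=-44550649/3973 = - 11^1 * 13^1*19^2  *  29^( - 1)*137^( - 1)*863^1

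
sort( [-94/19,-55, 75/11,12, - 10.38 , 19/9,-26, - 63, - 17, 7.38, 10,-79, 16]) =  [ - 79,- 63, - 55,-26, - 17, -10.38,  -  94/19,19/9,75/11,7.38,10,12, 16] 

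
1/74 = 1/74  =  0.01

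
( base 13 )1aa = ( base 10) 309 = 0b100110101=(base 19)g5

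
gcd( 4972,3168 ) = 44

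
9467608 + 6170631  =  15638239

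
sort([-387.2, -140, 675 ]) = [  -  387.2 , - 140,  675 ] 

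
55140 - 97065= -41925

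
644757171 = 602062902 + 42694269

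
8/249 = 8/249 = 0.03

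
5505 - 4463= 1042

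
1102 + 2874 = 3976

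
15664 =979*16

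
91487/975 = 91487/975 = 93.83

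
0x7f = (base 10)127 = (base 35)3m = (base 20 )67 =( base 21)61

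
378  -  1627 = - 1249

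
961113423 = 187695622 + 773417801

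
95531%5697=4379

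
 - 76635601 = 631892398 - 708527999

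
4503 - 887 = 3616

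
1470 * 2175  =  3197250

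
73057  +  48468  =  121525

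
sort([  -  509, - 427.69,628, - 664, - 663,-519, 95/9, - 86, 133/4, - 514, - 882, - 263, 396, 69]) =[ - 882, - 664, - 663, - 519, - 514, - 509, - 427.69, - 263, - 86, 95/9,133/4, 69, 396, 628] 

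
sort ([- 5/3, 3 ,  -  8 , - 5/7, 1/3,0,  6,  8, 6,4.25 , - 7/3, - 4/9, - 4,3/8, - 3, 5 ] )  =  [ - 8, - 4, - 3, - 7/3, - 5/3, -5/7, - 4/9,  0,1/3, 3/8, 3,4.25,5,  6,6, 8 ] 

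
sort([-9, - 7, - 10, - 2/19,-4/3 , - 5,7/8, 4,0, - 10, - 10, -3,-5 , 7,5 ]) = [ - 10, - 10, - 10, -9,-7,-5,-5, - 3 , - 4/3, - 2/19,  0, 7/8,4, 5, 7]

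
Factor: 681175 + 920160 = 5^1 * 320267^1  =  1601335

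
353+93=446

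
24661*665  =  16399565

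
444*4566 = 2027304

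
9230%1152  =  14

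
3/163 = 3/163 = 0.02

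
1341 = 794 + 547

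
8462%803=432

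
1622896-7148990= - 5526094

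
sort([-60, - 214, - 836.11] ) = [ - 836.11, - 214,-60] 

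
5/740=1/148 =0.01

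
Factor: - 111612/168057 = -524/789 = -2^2*3^( - 1)*131^1*263^(-1 ) 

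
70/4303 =70/4303=0.02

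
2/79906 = 1/39953= 0.00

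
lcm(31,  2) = 62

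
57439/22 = 2610+19/22 = 2610.86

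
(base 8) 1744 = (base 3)1100220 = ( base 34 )TA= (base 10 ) 996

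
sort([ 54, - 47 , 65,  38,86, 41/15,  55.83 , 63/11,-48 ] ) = [ - 48 , - 47 , 41/15,63/11 , 38,54,55.83, 65,86]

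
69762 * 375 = 26160750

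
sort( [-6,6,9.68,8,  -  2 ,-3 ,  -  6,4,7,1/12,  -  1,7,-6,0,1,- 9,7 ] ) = [ - 9, - 6,  -  6, - 6,  -  3, - 2, - 1,0,1/12 , 1 , 4,  6, 7,  7,  7, 8, 9.68] 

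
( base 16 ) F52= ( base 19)AG8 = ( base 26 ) 5KM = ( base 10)3922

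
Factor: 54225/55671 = 3^1 * 5^2*7^( - 1 )*11^( - 1 ) = 75/77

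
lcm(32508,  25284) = 227556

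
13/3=4 + 1/3 = 4.33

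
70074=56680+13394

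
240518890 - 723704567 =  - 483185677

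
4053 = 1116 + 2937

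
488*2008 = 979904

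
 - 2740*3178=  - 8707720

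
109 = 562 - 453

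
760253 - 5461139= - 4700886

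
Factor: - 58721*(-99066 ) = 2^1 * 3^1 * 11^1 * 13^1*19^1*79^1*4517^1 = 5817254586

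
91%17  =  6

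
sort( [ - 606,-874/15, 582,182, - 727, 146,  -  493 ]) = [ - 727,-606  , -493, - 874/15 , 146,182,582] 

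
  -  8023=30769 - 38792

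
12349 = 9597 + 2752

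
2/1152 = 1/576 = 0.00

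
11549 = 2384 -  - 9165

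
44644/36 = 11161/9 = 1240.11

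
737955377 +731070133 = 1469025510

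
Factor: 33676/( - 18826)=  - 16838/9413 =- 2^1  *8419^1 * 9413^(-1 ) 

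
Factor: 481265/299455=13^(  -  1) * 17^(-1 ) * 101^1*271^( -1)*953^1=   96253/59891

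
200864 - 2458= 198406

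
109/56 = 109/56 = 1.95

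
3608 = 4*902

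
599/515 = 599/515= 1.16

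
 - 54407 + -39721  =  -94128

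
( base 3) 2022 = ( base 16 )3E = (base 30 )22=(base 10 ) 62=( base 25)2c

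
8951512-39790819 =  - 30839307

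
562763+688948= 1251711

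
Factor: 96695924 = 2^2*13^1*1859537^1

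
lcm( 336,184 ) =7728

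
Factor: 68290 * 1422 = 2^2*3^2 * 5^1*79^1*6829^1 = 97108380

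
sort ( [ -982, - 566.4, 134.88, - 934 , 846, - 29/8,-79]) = [ - 982 , - 934,-566.4,-79, - 29/8, 134.88,846 ] 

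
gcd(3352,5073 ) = 1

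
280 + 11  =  291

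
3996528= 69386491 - 65389963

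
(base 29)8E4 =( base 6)53014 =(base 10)7138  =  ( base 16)1be2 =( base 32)6V2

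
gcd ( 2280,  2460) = 60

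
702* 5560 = 3903120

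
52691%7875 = 5441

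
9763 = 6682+3081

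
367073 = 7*52439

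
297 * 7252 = 2153844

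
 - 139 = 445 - 584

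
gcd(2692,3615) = 1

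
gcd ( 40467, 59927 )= 7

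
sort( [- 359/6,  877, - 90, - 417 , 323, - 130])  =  [ - 417, - 130, - 90, - 359/6, 323, 877]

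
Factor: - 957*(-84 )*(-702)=-56432376 = - 2^3*3^5*7^1*11^1*13^1 * 29^1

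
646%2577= 646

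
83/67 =1 + 16/67 = 1.24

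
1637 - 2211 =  - 574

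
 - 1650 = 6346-7996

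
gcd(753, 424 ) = 1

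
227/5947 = 227/5947  =  0.04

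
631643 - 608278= 23365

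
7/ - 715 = -7/715 = - 0.01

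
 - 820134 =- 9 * 91126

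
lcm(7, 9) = 63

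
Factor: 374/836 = 17/38= 2^(  -  1 )*17^1 * 19^(-1)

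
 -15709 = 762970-778679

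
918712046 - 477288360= 441423686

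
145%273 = 145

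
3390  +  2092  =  5482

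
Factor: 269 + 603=2^3*109^1 = 872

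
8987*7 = 62909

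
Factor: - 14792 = -2^3  *  43^2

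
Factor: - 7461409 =-389^1*19181^1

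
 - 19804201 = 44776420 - 64580621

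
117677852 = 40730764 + 76947088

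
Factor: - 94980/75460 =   -  4749/3773 = - 3^1*7^( - 3 )*11^( - 1)*1583^1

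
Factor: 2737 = 7^1 * 17^1*23^1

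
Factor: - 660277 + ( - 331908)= - 992185 = -5^1*198437^1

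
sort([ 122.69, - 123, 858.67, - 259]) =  [- 259, - 123, 122.69, 858.67]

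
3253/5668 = 3253/5668 = 0.57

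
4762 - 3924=838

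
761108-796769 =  - 35661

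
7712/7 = 7712/7 = 1101.71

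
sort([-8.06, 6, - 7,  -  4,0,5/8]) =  [- 8.06, - 7,-4,0, 5/8, 6]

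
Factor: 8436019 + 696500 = 3^1*11^1 * 17^1*73^1 * 223^1 = 9132519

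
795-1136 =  - 341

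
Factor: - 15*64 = -2^6*3^1*5^1 = - 960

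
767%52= 39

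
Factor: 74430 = 2^1 * 3^2*5^1*827^1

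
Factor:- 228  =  - 2^2*3^1*19^1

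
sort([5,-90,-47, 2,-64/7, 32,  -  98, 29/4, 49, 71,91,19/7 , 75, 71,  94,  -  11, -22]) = [ - 98,- 90,-47, - 22 , - 11, - 64/7,2, 19/7, 5, 29/4,32, 49, 71, 71, 75, 91, 94]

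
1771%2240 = 1771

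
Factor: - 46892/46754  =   - 23446/23377 = - 2^1*19^1*97^(- 1 )*241^( - 1)*617^1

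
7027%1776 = 1699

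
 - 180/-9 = 20/1 = 20.00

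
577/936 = 577/936= 0.62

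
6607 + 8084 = 14691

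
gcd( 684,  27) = 9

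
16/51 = 16/51 = 0.31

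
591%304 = 287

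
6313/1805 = 3+898/1805 = 3.50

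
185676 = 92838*2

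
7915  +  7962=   15877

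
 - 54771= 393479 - 448250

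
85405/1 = 85405 = 85405.00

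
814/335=814/335= 2.43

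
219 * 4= 876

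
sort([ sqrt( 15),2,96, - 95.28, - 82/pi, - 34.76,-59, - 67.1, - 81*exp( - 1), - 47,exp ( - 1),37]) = [ - 95.28,  -  67.1, -59, - 47, - 34.76,-81*exp( - 1 ), - 82/pi,  exp( - 1), 2,  sqrt( 15),37,96] 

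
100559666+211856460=312416126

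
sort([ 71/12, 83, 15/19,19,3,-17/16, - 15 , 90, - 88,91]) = [ - 88, - 15,-17/16,15/19 , 3,71/12,19,  83,90, 91]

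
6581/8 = 822 + 5/8 = 822.62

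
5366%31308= 5366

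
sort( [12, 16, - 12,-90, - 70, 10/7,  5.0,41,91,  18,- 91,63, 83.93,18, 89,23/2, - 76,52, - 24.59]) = [ - 91,-90, - 76, - 70,  -  24.59,-12, 10/7,5.0 , 23/2, 12,  16,18,  18,41,52, 63  ,  83.93,89, 91 ] 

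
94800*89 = 8437200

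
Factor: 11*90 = 2^1*3^2*5^1*11^1  =  990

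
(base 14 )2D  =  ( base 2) 101001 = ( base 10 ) 41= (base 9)45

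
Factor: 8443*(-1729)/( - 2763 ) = 3^( - 2)*7^1*13^1*19^1*307^(-1)*8443^1 = 14597947/2763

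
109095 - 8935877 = -8826782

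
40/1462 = 20/731 = 0.03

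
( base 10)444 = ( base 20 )124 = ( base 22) k4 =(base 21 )103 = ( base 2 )110111100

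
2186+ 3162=5348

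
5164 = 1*5164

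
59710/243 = 59710/243= 245.72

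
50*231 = 11550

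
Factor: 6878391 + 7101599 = 13979990  =  2^1 * 5^1* 1397999^1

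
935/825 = 1 + 2/15 = 1.13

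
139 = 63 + 76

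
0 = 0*670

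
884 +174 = 1058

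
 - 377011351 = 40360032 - 417371383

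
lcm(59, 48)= 2832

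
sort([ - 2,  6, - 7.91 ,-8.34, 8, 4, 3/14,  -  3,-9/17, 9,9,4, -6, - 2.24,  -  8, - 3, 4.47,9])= [ - 8.34 , -8, - 7.91,  -  6 , - 3, - 3, - 2.24, - 2, - 9/17, 3/14 , 4,4,4.47, 6, 8, 9, 9,9]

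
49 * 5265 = 257985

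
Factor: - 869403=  - 3^1*179^1 * 1619^1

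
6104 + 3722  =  9826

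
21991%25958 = 21991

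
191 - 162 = 29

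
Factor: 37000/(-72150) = -2^2*3^( - 1 )*5^1*13^(  -  1) = -  20/39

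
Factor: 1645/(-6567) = -3^( - 1)*5^1 * 7^1*11^ (-1) * 47^1 * 199^( - 1) 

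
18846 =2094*9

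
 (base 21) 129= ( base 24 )kc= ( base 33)eu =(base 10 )492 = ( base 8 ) 754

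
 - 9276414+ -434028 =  - 9710442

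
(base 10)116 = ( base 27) 48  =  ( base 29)40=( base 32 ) 3k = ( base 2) 1110100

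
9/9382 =9/9382 = 0.00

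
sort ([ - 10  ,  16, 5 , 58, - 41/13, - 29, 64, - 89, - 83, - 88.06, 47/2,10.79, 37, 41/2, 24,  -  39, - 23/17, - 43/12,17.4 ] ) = [ - 89, - 88.06, - 83  , - 39, - 29, - 10,-43/12, - 41/13, -23/17, 5,10.79,16,  17.4, 41/2,47/2 , 24,  37, 58, 64 ]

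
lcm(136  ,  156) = 5304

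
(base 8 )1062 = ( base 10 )562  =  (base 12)3AA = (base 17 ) 1g1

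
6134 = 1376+4758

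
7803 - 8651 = - 848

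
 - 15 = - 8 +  - 7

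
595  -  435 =160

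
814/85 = 814/85 = 9.58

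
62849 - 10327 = 52522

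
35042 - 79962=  - 44920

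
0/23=0= 0.00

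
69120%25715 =17690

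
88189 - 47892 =40297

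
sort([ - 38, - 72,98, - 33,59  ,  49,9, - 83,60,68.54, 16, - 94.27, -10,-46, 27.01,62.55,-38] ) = [-94.27, -83, - 72,-46, - 38, - 38, - 33, - 10,9,16, 27.01,49,59,60,62.55, 68.54,98]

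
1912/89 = 1912/89 = 21.48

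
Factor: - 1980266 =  - 2^1*877^1 * 1129^1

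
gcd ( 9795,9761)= 1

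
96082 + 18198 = 114280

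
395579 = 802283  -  406704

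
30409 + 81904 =112313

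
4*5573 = 22292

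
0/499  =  0 = 0.00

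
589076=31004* 19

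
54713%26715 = 1283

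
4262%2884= 1378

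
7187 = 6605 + 582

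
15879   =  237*67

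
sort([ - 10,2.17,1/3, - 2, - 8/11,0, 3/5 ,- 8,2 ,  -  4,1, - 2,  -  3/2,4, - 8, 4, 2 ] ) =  [-10, - 8,  -  8, - 4, - 2 ,-2, - 3/2, - 8/11,0 , 1/3,3/5,1, 2, 2, 2.17, 4, 4 ] 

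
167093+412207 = 579300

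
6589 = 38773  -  32184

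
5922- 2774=3148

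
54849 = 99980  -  45131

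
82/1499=82/1499= 0.05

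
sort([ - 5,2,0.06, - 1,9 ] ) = [ - 5, - 1,0.06, 2,9] 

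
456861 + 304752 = 761613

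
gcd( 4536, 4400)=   8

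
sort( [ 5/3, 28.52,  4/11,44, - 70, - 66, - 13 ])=[ - 70, - 66, - 13,4/11, 5/3, 28.52,44] 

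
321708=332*969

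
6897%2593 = 1711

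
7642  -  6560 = 1082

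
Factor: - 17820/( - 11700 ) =99/65= 3^2*5^( - 1 )*11^1*13^ ( - 1) 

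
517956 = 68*7617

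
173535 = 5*34707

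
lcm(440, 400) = 4400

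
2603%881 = 841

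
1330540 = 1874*710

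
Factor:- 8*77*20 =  - 12320 = -2^5 * 5^1*7^1*11^1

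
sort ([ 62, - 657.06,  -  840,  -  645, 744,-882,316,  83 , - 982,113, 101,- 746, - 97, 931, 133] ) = [- 982, - 882, - 840, - 746, - 657.06, - 645, - 97,62, 83, 101, 113, 133,316, 744,931]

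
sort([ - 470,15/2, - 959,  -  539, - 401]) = [ - 959,-539,  -  470 , - 401,15/2]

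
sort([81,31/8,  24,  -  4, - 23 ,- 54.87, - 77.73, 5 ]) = [ - 77.73, - 54.87, - 23, - 4, 31/8, 5, 24, 81 ] 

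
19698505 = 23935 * 823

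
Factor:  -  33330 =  - 2^1*3^1*5^1* 11^1 * 101^1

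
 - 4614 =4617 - 9231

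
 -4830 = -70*69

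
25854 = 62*417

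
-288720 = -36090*8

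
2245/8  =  280 + 5/8 = 280.62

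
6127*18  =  110286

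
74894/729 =102  +  536/729=102.74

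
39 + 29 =68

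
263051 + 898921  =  1161972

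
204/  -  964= - 1 + 190/241 = -  0.21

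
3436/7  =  490+6/7 = 490.86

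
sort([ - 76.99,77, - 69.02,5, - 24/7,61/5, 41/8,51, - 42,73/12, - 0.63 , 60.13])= [ - 76.99, - 69.02,- 42, - 24/7,-0.63,5,  41/8, 73/12,61/5, 51, 60.13,77]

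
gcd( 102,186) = 6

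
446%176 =94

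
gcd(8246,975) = 1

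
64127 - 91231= - 27104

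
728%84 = 56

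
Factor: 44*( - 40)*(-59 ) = 103840 = 2^5*5^1*11^1*59^1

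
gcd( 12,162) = 6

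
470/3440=47/344= 0.14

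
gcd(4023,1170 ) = 9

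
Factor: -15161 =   -  15161^1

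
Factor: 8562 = 2^1*3^1*1427^1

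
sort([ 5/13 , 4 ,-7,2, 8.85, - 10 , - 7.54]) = [ - 10, - 7.54, - 7 , 5/13,  2,  4,8.85]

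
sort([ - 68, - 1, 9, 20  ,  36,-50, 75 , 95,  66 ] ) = [ -68, - 50, - 1,9, 20, 36,66, 75, 95]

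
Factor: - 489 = - 3^1*163^1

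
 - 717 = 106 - 823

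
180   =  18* 10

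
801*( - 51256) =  - 41056056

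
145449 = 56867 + 88582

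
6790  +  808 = 7598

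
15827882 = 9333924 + 6493958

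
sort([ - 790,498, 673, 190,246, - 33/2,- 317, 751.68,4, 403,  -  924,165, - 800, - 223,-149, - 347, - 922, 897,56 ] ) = [ - 924, - 922, - 800, - 790, - 347, - 317, - 223, - 149, - 33/2, 4,56, 165, 190,246,403, 498,673, 751.68,897]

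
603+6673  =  7276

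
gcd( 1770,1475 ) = 295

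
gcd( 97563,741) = 3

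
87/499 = 87/499  =  0.17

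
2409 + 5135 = 7544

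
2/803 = 2/803 = 0.00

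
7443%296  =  43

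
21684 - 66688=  - 45004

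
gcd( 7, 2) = 1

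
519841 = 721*721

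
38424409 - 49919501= - 11495092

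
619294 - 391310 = 227984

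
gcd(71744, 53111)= 1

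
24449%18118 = 6331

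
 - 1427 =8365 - 9792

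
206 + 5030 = 5236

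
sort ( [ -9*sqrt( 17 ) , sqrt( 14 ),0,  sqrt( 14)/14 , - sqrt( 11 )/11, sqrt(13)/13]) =[-9*sqrt( 17 ),  -  sqrt( 11) /11,0, sqrt( 14) /14,  sqrt( 13)/13, sqrt(14) ]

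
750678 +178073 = 928751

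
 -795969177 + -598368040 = -1394337217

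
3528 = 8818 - 5290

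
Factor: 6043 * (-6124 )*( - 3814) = 141145964248 =2^3*1531^1*1907^1*6043^1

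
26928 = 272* 99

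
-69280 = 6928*( - 10 ) 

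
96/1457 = 96/1457 = 0.07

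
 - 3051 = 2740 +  - 5791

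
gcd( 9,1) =1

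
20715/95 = 4143/19 =218.05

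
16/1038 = 8/519 = 0.02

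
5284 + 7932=13216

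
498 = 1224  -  726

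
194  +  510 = 704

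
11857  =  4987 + 6870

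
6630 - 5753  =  877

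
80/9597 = 80/9597 = 0.01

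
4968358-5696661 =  - 728303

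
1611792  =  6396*252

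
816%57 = 18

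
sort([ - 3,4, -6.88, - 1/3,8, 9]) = [-6.88, - 3 , - 1/3, 4,8, 9]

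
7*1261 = 8827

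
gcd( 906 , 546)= 6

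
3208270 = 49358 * 65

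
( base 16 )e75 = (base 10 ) 3701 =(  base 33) 3D5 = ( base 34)36t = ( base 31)3QC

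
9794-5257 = 4537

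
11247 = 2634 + 8613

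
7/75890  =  7/75890= 0.00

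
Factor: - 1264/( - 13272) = 2^1*3^( - 1)* 7^( - 1 ) = 2/21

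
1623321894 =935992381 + 687329513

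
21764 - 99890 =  - 78126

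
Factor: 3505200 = 2^4*3^1*5^2*23^1*127^1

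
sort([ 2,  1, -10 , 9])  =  [- 10,1,2,9]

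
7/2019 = 7/2019 =0.00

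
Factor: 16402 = 2^1*59^1*139^1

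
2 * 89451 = 178902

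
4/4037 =4/4037 = 0.00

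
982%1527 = 982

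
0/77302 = 0=0.00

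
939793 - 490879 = 448914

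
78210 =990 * 79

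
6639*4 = 26556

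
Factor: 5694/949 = 2^1*3^1 = 6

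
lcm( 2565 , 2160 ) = 41040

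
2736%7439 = 2736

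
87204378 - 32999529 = 54204849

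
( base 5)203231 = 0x1a23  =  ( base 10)6691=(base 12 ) 3A57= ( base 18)12BD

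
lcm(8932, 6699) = 26796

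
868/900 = 217/225 = 0.96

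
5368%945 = 643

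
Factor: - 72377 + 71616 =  - 761 = - 761^1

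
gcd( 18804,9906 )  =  6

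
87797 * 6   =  526782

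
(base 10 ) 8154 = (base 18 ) 1730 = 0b1111111011010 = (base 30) 91o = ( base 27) b50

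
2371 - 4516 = -2145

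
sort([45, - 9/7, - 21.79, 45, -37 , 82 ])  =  [ - 37, - 21.79,  -  9/7 , 45, 45, 82]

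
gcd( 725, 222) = 1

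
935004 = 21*44524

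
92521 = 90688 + 1833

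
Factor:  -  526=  - 2^1 * 263^1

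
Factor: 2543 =2543^1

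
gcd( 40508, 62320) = 3116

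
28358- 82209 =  - 53851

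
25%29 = 25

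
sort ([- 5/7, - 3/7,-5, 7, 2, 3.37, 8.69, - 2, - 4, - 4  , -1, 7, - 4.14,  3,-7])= [  -  7, - 5,  -  4.14, - 4,  -  4, - 2,-1, - 5/7, - 3/7, 2,  3,  3.37,7, 7,8.69] 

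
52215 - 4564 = 47651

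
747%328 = 91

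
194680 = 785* 248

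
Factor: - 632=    - 2^3 * 79^1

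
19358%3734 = 688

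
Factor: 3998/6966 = 3^( - 4 )*43^(-1 ) *1999^1 = 1999/3483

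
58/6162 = 29/3081 = 0.01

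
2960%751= 707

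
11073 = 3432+7641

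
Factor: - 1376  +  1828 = 452 =2^2 * 113^1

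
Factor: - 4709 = - 17^1 * 277^1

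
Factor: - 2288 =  - 2^4*11^1 * 13^1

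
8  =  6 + 2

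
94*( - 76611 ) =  - 7201434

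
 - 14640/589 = - 14640/589=- 24.86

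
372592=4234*88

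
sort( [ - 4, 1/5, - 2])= [ - 4,- 2,1/5]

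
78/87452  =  39/43726= 0.00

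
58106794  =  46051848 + 12054946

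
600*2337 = 1402200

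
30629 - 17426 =13203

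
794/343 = 2 + 108/343 =2.31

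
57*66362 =3782634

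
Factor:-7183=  - 11^1*653^1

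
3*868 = 2604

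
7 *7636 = 53452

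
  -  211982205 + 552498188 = 340515983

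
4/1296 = 1/324 = 0.00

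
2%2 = 0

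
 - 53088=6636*( -8)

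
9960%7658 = 2302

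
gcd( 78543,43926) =3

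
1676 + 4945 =6621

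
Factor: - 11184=-2^4*3^1*233^1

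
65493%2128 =1653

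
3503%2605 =898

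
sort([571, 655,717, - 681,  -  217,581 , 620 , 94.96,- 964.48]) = [ - 964.48, - 681, - 217,94.96, 571,581,620, 655,  717]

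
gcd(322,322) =322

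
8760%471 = 282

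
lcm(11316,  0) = 0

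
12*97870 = 1174440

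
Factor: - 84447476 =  - 2^2*19^1*1111151^1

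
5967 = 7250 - 1283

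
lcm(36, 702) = 1404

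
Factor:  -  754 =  - 2^1*13^1*29^1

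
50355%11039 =6199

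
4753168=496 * 9583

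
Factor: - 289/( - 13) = 13^( - 1 )*17^2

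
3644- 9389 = -5745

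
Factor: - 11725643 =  - 2239^1*5237^1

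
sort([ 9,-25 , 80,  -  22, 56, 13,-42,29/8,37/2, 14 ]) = [-42, - 25, - 22, 29/8, 9, 13,14, 37/2,56, 80] 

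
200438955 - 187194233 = 13244722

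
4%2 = 0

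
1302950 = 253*5150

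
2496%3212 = 2496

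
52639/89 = 591 + 40/89 = 591.45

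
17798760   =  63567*280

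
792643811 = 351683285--440960526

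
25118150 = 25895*970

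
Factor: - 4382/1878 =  - 3^( - 1)*7^1 = - 7/3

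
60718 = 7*8674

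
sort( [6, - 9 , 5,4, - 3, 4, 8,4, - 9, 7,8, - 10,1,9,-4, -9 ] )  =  [ - 10, - 9, - 9, - 9, - 4, -3,  1, 4, 4,4, 5, 6, 7, 8,8 , 9]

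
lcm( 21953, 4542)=131718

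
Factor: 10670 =2^1* 5^1 * 11^1*97^1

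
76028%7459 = 1438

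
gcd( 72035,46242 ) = 1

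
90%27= 9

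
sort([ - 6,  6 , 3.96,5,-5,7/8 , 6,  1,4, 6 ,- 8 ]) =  [-8,  -  6, -5,  7/8 , 1, 3.96,4, 5 , 6,  6, 6]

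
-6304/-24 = 788/3 = 262.67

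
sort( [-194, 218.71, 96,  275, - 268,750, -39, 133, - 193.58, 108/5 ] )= [ - 268,-194,-193.58, -39,108/5, 96, 133,218.71,  275, 750]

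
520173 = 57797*9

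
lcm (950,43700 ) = 43700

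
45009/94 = 45009/94 = 478.82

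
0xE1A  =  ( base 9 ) 4851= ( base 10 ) 3610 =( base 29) 48e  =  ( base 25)5ja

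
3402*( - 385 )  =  - 1309770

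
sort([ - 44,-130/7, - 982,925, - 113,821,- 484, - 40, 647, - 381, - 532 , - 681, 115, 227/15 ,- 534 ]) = [-982, - 681, - 534, - 532,-484, - 381, - 113,-44  ,-40, - 130/7,227/15,115, 647, 821, 925]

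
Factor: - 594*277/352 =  - 2^( - 4)*3^3*277^1 = - 7479/16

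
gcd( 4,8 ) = 4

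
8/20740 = 2/5185 = 0.00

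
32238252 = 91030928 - 58792676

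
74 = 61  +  13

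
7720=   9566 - 1846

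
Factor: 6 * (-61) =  - 366 = - 2^1 * 3^1*61^1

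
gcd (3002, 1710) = 38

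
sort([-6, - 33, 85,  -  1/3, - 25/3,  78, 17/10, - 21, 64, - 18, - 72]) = [ - 72, - 33, - 21 , - 18,- 25/3, - 6, - 1/3, 17/10  ,  64,78,85 ] 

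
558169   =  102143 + 456026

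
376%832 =376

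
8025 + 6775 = 14800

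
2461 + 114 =2575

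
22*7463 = 164186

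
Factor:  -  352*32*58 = -2^11*11^1*29^1 = - 653312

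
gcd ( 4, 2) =2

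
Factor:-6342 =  - 2^1*3^1 * 7^1*151^1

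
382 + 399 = 781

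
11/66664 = 11/66664  =  0.00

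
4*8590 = 34360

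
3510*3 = 10530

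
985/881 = 985/881= 1.12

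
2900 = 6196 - 3296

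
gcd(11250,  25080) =30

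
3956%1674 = 608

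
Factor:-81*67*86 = - 466722 = -2^1*3^4*43^1*67^1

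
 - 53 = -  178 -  - 125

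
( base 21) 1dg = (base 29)p5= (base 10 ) 730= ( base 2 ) 1011011010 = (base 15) 33A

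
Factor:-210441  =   - 3^1*7^1  *11^1* 911^1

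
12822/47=12822/47 =272.81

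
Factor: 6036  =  2^2 * 3^1*503^1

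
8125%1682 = 1397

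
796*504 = 401184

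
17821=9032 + 8789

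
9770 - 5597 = 4173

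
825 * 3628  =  2993100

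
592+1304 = 1896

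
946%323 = 300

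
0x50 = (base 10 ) 80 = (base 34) 2c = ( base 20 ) 40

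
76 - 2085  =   - 2009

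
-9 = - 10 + 1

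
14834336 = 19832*748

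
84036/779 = 107 + 683/779= 107.88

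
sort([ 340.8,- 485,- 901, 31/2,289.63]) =[ - 901  , - 485,31/2, 289.63, 340.8]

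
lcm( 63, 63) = 63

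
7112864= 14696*484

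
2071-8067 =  -5996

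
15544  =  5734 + 9810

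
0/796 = 0 =0.00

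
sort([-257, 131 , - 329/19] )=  [ - 257, - 329/19  ,  131]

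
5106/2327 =5106/2327 = 2.19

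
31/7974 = 31/7974= 0.00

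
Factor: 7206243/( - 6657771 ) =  - 11^1*19^(  -  1)*116803^ (  -  1 )*218371^1 = - 2402081/2219257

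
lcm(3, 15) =15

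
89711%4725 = 4661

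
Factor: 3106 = 2^1*1553^1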